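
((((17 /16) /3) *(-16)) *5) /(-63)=0.45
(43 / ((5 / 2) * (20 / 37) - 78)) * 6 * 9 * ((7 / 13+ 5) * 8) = -12371616 / 9217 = -1342.26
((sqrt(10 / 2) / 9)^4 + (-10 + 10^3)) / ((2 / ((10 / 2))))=32477075 / 13122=2475.01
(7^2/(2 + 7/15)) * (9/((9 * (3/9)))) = 2205/37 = 59.59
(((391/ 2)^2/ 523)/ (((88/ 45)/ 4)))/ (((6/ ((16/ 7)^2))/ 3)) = 110074320/ 281897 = 390.48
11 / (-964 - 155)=-11 / 1119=-0.01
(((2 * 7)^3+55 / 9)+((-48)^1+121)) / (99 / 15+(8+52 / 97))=12322880 / 66069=186.52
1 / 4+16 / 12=19 / 12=1.58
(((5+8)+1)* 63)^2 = 777924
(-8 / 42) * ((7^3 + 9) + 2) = -472 / 7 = -67.43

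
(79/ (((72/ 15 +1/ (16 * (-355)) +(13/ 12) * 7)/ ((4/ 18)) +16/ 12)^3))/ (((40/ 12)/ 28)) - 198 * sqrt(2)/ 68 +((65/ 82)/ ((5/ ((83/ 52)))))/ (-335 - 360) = -4.11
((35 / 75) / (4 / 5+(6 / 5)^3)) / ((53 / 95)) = 16625 / 50244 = 0.33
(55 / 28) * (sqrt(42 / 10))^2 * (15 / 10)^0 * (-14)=-231 / 2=-115.50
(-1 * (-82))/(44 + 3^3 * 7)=82/233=0.35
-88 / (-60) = 22 / 15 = 1.47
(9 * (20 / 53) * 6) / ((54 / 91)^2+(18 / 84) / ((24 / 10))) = 46.16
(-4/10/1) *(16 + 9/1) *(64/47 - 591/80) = 22657/376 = 60.26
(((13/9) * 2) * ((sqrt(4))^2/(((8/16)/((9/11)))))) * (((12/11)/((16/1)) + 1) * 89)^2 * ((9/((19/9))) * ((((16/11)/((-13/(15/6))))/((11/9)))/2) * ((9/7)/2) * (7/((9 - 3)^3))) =-21259449135/12239876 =-1736.90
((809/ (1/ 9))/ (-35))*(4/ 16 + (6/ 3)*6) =-50967/ 20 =-2548.35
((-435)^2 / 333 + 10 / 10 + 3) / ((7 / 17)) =359941 / 259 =1389.73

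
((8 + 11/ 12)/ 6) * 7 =749/ 72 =10.40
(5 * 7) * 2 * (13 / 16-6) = -2905 / 8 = -363.12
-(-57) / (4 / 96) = 1368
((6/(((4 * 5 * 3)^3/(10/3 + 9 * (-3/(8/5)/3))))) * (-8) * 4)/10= 11/54000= 0.00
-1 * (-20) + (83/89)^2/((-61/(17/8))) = 77191847/3865448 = 19.97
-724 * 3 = -2172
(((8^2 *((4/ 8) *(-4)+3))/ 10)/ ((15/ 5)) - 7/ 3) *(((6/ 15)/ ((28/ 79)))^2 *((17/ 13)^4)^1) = -521254561/ 699744500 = -0.74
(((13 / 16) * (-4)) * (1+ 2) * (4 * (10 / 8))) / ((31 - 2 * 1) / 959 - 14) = 187005 / 53588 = 3.49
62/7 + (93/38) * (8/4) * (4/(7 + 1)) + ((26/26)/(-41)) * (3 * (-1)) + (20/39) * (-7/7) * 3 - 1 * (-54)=9050997/141778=63.84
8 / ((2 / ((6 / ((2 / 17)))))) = 204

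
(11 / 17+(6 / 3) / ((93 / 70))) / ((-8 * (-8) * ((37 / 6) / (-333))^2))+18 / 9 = 843793 / 8432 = 100.07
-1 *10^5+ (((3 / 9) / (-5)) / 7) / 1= -10500001 / 105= -100000.01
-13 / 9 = -1.44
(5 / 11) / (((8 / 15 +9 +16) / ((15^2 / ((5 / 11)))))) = 3375 / 383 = 8.81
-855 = -855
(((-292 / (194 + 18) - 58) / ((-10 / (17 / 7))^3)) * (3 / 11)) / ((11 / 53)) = 46383633 / 41503000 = 1.12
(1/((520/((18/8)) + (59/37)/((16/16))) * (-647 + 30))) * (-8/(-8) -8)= 2331/47811947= 0.00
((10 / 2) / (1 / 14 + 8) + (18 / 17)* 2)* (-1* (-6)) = 31548 / 1921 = 16.42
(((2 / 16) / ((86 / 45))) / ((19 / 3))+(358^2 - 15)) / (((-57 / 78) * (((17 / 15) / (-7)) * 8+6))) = -175892205615 / 4718992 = -37273.26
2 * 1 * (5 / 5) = 2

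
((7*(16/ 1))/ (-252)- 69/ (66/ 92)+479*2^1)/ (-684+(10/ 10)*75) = -85276/ 60291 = -1.41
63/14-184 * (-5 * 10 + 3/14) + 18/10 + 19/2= 321173/35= 9176.37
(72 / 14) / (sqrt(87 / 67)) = 12*sqrt(5829) / 203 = 4.51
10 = 10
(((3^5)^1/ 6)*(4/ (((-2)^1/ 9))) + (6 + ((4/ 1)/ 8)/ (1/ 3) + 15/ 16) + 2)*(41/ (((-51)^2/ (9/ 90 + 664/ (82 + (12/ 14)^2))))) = -77639091539/ 843556320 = -92.04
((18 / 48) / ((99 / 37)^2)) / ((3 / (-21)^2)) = 67081 / 8712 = 7.70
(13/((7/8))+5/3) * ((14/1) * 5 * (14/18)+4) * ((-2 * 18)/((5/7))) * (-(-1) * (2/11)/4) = -365044/165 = -2212.39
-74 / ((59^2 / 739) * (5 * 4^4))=-27343 / 2227840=-0.01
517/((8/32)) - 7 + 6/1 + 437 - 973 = 1531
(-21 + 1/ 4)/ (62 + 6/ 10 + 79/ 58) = -12035/ 37098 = -0.32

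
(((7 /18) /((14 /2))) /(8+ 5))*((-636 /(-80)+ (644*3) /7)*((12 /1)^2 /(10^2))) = 1.75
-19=-19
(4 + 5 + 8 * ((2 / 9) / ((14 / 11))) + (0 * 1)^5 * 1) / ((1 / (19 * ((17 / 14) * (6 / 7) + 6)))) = 1431175 / 1029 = 1390.84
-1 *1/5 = -1/5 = -0.20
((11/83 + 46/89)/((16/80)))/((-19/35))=-839475/140353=-5.98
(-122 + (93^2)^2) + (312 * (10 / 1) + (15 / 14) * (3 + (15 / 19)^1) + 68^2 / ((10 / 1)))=74808665.46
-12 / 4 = -3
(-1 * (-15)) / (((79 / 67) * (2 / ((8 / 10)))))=402 / 79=5.09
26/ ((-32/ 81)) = -1053/ 16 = -65.81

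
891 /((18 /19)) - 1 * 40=1801 /2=900.50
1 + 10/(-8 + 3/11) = -5/17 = -0.29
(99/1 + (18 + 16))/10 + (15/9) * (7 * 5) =2149/30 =71.63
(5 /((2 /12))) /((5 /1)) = 6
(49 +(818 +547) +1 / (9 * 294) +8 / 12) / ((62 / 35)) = 18716045 / 23436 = 798.60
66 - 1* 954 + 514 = -374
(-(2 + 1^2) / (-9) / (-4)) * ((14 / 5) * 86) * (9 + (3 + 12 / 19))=-4816 / 19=-253.47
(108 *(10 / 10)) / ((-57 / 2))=-72 / 19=-3.79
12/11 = 1.09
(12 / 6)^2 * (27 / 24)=9 / 2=4.50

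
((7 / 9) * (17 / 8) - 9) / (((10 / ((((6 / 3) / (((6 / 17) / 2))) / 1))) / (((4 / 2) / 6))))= -8993 / 3240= -2.78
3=3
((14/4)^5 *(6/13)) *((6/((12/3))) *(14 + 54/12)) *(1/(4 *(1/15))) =83950965/3328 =25225.65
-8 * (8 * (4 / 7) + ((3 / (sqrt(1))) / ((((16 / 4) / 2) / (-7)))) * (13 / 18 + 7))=612.10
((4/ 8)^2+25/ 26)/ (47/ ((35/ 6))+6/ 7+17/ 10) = 2205/ 19318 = 0.11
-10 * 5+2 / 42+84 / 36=-1000 / 21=-47.62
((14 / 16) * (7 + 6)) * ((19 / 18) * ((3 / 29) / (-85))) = -1729 / 118320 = -0.01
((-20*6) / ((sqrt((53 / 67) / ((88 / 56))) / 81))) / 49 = -9720*sqrt(273427) / 18179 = -279.59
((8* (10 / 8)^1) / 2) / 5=1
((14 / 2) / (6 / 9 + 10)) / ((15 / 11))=77 / 160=0.48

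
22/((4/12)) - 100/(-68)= 1147/17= 67.47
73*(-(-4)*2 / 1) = 584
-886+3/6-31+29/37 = -67763/74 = -915.72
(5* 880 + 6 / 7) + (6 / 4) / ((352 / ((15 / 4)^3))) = 1388066011 / 315392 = 4401.08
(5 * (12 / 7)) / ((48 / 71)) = 355 / 28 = 12.68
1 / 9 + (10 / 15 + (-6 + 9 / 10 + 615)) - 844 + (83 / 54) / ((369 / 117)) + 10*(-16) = -2174341 / 5535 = -392.83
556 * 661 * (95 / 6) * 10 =174570100 / 3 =58190033.33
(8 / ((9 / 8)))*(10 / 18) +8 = 968 / 81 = 11.95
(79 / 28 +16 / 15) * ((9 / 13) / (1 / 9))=44091 / 1820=24.23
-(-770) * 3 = 2310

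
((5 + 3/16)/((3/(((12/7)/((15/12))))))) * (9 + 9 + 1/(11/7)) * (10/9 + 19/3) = 228001/693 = 329.01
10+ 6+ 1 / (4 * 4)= 257 / 16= 16.06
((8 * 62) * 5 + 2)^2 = 6160324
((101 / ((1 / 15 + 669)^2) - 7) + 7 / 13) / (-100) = 650791803 / 10072129600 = 0.06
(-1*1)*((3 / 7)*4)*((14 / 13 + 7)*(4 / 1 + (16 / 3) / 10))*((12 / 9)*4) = -4352 / 13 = -334.77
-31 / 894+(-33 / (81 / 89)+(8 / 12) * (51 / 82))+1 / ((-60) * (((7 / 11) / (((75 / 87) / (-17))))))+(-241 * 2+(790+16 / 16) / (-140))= -523.53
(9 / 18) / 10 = 1 / 20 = 0.05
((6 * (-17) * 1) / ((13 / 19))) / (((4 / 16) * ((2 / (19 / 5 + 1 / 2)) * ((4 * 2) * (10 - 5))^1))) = -41667 / 1300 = -32.05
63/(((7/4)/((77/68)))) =693/17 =40.76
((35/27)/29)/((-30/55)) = -385/4698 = -0.08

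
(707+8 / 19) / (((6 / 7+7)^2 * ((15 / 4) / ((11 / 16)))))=658609 / 313500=2.10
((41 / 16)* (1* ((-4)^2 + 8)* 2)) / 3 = 41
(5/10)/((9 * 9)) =1/162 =0.01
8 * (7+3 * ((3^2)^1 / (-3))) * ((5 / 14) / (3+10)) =-40 / 91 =-0.44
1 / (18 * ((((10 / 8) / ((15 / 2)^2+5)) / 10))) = 245 / 9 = 27.22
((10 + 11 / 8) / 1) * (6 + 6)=273 / 2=136.50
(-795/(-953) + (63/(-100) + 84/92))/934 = 2448903/2047234600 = 0.00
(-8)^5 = -32768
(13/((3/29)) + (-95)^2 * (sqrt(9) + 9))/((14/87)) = 9433033/14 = 673788.07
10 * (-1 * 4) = -40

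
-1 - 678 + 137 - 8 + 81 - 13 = -482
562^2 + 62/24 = 3790159/12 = 315846.58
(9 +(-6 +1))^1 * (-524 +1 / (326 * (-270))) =-46122481 / 22005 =-2096.00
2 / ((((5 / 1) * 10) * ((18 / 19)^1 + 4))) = 19 / 2350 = 0.01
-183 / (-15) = 61 / 5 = 12.20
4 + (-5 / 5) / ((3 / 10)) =0.67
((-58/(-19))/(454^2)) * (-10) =-145/979051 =-0.00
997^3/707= 991026973/707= 1401735.46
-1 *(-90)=90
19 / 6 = 3.17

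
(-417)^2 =173889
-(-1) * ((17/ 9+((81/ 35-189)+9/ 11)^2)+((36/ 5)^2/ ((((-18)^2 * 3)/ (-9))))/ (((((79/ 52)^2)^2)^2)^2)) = 106078710887703969145629681787931961230282/ 3070417474700727256857272168296982025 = 34548.63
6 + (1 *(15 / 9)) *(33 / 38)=283 / 38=7.45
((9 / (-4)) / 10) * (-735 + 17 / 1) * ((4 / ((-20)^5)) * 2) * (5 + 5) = -3231 / 800000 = -0.00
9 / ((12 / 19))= 57 / 4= 14.25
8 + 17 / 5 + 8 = 97 / 5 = 19.40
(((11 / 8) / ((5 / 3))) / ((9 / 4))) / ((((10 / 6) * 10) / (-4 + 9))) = 11 / 100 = 0.11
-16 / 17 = -0.94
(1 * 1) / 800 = 1 / 800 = 0.00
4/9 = 0.44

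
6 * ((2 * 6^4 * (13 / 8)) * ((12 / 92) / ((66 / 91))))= 1149876 / 253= 4544.96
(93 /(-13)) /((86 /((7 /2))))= -651 /2236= -0.29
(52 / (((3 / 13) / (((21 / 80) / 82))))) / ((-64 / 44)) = -13013 / 26240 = -0.50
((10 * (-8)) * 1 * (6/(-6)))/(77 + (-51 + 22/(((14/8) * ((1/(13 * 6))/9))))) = 280/30979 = 0.01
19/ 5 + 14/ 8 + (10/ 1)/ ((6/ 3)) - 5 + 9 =291/ 20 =14.55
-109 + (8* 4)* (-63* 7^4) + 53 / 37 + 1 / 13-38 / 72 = -83818513903 / 17316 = -4840524.02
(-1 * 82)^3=-551368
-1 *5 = -5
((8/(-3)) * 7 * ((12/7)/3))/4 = -2.67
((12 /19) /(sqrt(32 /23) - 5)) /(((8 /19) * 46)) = -5 /724 - sqrt(46) /4163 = -0.01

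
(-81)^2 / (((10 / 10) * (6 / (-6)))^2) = 6561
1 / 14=0.07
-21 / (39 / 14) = -98 / 13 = -7.54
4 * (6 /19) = 24 /19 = 1.26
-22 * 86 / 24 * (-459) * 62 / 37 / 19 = 2243439 / 703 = 3191.24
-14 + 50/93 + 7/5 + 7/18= -32569/2790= -11.67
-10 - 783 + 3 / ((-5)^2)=-792.88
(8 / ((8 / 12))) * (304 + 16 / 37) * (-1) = -135168 / 37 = -3653.19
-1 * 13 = -13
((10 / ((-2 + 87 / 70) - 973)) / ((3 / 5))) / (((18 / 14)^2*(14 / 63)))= -85750 / 1840401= -0.05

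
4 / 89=0.04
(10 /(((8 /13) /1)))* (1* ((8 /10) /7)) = 13 /7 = 1.86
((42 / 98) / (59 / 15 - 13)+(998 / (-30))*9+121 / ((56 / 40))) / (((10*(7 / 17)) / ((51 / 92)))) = -51712419 / 1803200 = -28.68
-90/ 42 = -15/ 7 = -2.14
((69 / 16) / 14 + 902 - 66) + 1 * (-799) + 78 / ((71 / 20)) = 942787 / 15904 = 59.28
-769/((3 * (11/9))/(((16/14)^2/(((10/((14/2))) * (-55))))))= 73824/21175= 3.49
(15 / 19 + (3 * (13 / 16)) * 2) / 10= 861 / 1520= 0.57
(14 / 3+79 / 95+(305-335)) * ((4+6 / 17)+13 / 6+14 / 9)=-17254993 / 87210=-197.86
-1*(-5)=5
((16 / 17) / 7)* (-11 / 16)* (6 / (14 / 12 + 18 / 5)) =-180 / 1547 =-0.12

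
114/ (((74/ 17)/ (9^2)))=78489/ 37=2121.32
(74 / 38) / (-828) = -37 / 15732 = -0.00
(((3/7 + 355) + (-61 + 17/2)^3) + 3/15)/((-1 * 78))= 1036341/560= 1850.61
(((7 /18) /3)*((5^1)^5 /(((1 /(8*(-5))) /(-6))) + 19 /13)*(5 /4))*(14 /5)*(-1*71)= -33920316101 /1404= -24159769.30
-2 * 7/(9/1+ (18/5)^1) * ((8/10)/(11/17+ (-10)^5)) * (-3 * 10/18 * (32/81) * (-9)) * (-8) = -174080/413097327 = -0.00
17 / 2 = 8.50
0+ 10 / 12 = 5 / 6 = 0.83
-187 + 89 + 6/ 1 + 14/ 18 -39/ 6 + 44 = -967/ 18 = -53.72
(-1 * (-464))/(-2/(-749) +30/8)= 1390144/11243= 123.65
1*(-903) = -903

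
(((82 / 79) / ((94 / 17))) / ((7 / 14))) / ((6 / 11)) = 7667 / 11139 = 0.69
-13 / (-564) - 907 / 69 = -56739 / 4324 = -13.12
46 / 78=0.59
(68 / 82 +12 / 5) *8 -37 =-2289 / 205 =-11.17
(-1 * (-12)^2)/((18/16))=-128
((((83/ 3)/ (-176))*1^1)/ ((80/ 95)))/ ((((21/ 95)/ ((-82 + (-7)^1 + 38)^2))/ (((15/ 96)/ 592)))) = -0.58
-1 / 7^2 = -1 / 49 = -0.02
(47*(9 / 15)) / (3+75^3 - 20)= 141 / 2109290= 0.00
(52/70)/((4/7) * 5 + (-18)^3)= -13/102010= -0.00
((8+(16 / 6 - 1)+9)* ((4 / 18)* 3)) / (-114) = -56 / 513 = -0.11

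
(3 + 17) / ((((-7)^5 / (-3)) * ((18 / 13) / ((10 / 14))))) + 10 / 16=1769935 / 2823576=0.63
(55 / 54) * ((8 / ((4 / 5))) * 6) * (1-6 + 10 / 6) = -5500 / 27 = -203.70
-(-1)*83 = 83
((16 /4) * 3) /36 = 1 /3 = 0.33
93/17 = 5.47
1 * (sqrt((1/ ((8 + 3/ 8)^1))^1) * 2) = 4 * sqrt(134)/ 67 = 0.69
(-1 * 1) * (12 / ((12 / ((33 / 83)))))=-0.40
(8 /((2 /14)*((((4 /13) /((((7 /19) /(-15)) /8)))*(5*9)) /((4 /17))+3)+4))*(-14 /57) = 71344 /99258603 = 0.00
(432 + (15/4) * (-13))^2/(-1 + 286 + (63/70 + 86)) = 11750445/29752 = 394.95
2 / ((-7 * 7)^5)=-2 / 282475249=-0.00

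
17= 17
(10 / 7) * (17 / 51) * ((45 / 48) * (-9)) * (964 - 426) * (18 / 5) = -108945 / 14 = -7781.79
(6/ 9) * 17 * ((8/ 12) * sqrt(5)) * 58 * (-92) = -362848 * sqrt(5)/ 9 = -90150.31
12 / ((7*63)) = 4 / 147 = 0.03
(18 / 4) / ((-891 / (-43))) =43 / 198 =0.22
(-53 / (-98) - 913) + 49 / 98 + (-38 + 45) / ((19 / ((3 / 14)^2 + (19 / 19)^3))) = -3394701 / 3724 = -911.57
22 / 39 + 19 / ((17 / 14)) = 10748 / 663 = 16.21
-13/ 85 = -0.15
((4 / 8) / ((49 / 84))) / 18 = 0.05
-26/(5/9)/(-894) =39/745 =0.05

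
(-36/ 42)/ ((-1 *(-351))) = -2/ 819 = -0.00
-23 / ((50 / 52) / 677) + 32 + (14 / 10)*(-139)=-408911 / 25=-16356.44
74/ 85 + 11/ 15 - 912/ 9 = -8477/ 85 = -99.73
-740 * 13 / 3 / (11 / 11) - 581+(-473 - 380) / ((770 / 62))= -4454084 / 1155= -3856.35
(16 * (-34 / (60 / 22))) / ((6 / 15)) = -1496 / 3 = -498.67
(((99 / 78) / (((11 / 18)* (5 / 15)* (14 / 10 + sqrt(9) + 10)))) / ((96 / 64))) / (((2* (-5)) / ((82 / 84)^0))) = -3 / 104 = -0.03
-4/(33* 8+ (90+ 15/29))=-116/10281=-0.01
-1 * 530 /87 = -530 /87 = -6.09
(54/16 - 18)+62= 379/8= 47.38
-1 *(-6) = 6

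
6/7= 0.86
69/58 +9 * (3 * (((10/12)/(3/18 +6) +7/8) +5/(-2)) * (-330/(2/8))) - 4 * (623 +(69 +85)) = 107282775/2146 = 49991.97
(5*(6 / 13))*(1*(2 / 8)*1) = 15 / 26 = 0.58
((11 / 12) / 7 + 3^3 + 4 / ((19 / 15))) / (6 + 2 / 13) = 628433 / 127680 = 4.92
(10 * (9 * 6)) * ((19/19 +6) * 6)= 22680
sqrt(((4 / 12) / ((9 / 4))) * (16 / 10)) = 4 * sqrt(30) / 45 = 0.49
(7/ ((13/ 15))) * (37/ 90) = 3.32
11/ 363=1/ 33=0.03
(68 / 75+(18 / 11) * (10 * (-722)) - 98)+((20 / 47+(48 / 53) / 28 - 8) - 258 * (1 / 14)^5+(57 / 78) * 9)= -85583084202697967 / 7184246269200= -11912.60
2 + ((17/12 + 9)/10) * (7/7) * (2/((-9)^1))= 191/108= 1.77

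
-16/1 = -16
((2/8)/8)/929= 1/29728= 0.00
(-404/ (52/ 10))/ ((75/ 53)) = -54.90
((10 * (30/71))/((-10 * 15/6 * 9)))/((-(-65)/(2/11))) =-0.00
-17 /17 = -1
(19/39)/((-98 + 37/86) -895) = -1634/3329079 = -0.00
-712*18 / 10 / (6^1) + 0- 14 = -227.60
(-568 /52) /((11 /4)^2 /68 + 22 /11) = -154496 /29861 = -5.17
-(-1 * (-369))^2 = -136161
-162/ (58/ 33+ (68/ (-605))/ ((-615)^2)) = -18534916125/ 201089591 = -92.17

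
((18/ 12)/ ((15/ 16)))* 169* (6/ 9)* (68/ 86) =91936/ 645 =142.54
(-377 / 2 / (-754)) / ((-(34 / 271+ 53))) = -271 / 57588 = -0.00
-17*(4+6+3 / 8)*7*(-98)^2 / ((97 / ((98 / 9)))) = -1162019173 / 873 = -1331064.34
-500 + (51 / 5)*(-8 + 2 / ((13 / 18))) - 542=-1095.35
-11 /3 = -3.67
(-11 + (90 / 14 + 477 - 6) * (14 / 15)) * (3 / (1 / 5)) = 6519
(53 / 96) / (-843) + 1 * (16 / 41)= 1292675 / 3318048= 0.39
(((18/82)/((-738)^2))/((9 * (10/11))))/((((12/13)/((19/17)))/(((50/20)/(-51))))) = -0.00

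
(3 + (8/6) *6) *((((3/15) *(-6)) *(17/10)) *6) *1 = -3366/25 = -134.64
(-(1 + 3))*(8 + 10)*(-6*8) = 3456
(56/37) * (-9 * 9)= -4536/37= -122.59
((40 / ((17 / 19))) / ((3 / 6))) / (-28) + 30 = 3190 / 119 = 26.81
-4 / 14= -2 / 7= -0.29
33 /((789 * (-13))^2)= 11 /35068683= 0.00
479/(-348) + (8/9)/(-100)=-36157/26100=-1.39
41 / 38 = 1.08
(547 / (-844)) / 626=-0.00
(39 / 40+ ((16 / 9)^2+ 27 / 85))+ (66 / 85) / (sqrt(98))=4.53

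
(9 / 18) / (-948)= -1 / 1896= -0.00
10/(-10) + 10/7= 3/7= 0.43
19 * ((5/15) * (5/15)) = 19/9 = 2.11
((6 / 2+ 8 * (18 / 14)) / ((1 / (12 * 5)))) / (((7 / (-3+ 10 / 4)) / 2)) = -5580 / 49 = -113.88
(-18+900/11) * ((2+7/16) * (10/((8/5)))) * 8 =342225/44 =7777.84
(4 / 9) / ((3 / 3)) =4 / 9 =0.44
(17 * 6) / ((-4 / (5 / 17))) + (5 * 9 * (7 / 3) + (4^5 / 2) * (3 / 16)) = 387 / 2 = 193.50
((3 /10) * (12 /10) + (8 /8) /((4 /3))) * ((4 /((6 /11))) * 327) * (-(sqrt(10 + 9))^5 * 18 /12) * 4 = -144135387 * sqrt(19) /25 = -25130863.44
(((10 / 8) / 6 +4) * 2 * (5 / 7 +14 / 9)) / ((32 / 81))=43329 / 896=48.36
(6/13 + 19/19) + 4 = 5.46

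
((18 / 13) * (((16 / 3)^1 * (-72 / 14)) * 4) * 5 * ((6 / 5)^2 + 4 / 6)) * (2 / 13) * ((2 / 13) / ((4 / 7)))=-66.28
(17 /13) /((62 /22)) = 187 /403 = 0.46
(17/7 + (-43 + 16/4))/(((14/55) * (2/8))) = -28160/49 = -574.69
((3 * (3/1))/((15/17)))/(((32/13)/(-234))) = -969.64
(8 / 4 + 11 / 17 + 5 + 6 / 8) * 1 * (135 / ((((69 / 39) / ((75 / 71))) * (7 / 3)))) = 225473625 / 777308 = 290.07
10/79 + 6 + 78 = 6646/79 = 84.13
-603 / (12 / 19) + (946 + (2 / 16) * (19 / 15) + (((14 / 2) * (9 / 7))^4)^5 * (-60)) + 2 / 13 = -1137957486967728535786763 / 1560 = -729459927543415728068.44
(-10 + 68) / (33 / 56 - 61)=-3248 / 3383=-0.96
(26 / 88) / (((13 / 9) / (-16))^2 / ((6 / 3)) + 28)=134784 / 12775235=0.01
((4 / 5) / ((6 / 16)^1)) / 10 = 16 / 75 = 0.21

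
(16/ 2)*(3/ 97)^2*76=0.58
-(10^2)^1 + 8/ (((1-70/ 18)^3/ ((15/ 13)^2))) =-100.44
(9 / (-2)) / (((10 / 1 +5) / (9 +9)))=-27 / 5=-5.40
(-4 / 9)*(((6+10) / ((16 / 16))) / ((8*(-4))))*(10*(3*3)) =20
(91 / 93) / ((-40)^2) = 91 / 148800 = 0.00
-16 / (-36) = 4 / 9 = 0.44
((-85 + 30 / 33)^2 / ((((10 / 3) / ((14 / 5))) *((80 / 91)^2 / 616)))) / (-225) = -555497761 / 26400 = -21041.58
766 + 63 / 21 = 769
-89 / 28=-3.18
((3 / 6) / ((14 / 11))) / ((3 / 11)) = 121 / 84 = 1.44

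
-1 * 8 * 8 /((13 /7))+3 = -409 /13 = -31.46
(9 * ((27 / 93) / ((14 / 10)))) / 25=0.07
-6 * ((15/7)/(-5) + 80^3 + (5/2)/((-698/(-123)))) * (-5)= 75048961755/4886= 15360000.36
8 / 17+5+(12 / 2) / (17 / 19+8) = 17655 / 2873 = 6.15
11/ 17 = 0.65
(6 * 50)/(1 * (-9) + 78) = 100/23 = 4.35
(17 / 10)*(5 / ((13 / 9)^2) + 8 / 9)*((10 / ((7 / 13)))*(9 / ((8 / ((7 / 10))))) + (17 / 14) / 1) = 75349763 / 851760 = 88.46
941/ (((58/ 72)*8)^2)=76221/ 3364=22.66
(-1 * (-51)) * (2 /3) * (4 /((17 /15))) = 120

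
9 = 9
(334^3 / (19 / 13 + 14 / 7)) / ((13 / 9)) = 37259704 / 5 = 7451940.80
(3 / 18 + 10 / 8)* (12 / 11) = 17 / 11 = 1.55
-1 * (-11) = 11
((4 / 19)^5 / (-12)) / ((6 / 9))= -0.00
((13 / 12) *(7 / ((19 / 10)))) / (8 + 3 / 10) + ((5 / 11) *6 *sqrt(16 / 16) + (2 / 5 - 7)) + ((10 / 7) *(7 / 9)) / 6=-7509527 / 2341845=-3.21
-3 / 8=-0.38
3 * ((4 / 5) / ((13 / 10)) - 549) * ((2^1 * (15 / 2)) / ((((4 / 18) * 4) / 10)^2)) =-649630125 / 208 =-3123221.75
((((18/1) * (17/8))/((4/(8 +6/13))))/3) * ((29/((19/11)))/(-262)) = -894795/517712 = -1.73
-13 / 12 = -1.08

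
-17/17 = -1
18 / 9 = 2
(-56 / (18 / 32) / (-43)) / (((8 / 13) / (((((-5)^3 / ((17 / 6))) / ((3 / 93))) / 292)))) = -2821000 / 160089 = -17.62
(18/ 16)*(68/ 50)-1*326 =-32447/ 100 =-324.47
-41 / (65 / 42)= -1722 / 65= -26.49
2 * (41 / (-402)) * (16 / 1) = -656 / 201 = -3.26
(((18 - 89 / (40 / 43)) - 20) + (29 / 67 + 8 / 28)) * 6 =-5456709 / 9380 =-581.74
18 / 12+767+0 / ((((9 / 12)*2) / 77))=1537 / 2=768.50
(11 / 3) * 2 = 22 / 3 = 7.33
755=755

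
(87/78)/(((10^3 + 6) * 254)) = 29/6643624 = 0.00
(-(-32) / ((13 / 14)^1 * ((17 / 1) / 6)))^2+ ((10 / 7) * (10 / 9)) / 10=148.09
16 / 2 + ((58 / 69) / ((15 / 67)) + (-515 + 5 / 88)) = -503.19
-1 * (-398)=398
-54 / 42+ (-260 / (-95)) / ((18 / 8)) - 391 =-468110 / 1197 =-391.07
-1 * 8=-8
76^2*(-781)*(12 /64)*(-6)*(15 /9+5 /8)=46520265 /4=11630066.25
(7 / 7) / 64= 1 / 64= 0.02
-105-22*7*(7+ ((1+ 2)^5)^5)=-130482445855405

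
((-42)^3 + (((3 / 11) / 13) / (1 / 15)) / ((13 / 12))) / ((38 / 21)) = -1446155046 / 35321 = -40943.21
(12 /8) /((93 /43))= 43 /62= 0.69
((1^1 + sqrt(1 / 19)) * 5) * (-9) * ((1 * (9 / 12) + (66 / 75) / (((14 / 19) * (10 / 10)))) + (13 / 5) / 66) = -137469 / 1540 - 137469 * sqrt(19) / 29260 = -109.74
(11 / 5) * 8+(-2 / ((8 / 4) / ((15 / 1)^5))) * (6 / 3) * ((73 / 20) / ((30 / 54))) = -99781699 / 10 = -9978169.90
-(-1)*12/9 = 4/3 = 1.33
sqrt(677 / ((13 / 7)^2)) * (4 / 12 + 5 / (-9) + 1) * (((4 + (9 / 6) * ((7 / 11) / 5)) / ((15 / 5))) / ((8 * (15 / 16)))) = 2.03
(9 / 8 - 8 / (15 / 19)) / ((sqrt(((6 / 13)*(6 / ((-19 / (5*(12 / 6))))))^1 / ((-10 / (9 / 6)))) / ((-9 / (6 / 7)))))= 7567*sqrt(1482) / 1440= 202.30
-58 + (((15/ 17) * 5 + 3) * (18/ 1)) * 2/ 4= 148/ 17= 8.71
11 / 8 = 1.38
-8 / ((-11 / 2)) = 16 / 11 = 1.45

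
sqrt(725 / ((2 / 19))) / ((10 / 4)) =sqrt(1102) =33.20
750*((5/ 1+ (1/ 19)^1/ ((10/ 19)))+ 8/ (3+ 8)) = 48075/ 11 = 4370.45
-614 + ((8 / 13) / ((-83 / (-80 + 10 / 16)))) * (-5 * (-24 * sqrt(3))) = -614 + 76200 * sqrt(3) / 1079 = -491.68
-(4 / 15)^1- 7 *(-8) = 836 / 15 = 55.73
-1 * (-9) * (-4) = -36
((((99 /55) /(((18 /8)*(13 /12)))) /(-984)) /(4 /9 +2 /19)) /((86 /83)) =-14193 /10771930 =-0.00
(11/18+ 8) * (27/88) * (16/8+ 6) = 465/22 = 21.14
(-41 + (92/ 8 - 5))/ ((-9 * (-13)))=-23/ 78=-0.29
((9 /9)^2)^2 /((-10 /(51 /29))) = -51 /290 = -0.18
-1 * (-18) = 18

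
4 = 4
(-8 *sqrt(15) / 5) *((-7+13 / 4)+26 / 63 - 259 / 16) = 19681 *sqrt(15) / 630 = 120.99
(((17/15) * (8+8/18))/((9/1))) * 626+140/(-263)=212542196/319545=665.14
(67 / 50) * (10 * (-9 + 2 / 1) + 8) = -2077 / 25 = -83.08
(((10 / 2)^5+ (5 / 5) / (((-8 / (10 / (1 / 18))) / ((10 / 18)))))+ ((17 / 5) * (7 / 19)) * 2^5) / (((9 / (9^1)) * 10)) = 598991 / 1900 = 315.26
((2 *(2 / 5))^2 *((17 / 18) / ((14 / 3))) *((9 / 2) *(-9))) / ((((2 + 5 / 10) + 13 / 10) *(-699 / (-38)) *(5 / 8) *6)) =-816 / 40775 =-0.02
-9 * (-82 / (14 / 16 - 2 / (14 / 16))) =-41328 / 79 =-523.14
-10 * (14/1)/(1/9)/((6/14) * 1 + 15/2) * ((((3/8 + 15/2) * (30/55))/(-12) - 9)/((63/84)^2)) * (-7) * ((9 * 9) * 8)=-4880917440/407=-11992426.14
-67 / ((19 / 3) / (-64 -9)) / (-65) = -14673 / 1235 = -11.88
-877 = -877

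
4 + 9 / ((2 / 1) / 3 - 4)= 13 / 10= 1.30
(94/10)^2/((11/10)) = 4418/55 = 80.33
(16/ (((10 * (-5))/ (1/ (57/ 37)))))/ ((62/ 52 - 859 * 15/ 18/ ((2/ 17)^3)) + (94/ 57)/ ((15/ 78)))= 61568/ 130297848465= 0.00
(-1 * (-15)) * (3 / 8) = 5.62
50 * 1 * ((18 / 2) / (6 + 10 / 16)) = 3600 / 53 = 67.92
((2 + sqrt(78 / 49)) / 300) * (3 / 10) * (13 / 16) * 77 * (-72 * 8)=-9009 / 125 - 1287 * sqrt(78) / 250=-117.54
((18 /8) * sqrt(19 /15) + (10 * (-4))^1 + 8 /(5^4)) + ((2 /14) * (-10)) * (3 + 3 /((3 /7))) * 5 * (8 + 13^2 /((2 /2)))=-55487444 /4375 + 3 * sqrt(285) /20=-12680.31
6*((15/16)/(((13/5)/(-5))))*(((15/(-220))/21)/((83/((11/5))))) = 225/241696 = 0.00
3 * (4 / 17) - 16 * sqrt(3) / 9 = 12 / 17 - 16 * sqrt(3) / 9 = -2.37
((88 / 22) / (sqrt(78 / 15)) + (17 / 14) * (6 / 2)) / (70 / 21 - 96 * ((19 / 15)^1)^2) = -3825 / 158228 - 75 * sqrt(130) / 73463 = -0.04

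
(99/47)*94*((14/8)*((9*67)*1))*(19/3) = 2646567/2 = 1323283.50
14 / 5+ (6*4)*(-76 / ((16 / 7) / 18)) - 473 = -74171 / 5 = -14834.20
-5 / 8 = -0.62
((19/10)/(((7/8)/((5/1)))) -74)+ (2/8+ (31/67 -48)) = -207167/1876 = -110.43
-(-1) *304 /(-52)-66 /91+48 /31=-1090 /217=-5.02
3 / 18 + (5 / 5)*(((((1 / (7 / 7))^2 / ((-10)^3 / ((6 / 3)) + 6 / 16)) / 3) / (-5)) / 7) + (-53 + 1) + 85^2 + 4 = 2008099467 / 279790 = 7177.17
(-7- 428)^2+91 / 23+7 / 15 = 65284151 / 345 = 189229.42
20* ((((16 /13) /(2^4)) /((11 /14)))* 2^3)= 2240 /143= 15.66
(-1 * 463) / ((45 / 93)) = -14353 / 15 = -956.87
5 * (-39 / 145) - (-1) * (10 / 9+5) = 1244 / 261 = 4.77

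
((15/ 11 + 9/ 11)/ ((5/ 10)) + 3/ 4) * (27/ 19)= 6075/ 836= 7.27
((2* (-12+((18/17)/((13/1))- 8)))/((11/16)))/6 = -70432/7293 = -9.66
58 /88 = 29 /44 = 0.66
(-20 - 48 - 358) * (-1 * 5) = 2130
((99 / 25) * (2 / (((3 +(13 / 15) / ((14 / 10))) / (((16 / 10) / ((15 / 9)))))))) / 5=24948 / 59375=0.42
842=842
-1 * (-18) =18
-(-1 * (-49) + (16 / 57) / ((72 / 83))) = -25303 / 513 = -49.32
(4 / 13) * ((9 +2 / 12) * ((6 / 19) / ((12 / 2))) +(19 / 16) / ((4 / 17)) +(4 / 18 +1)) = 2.08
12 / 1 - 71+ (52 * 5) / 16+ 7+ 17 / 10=-681 / 20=-34.05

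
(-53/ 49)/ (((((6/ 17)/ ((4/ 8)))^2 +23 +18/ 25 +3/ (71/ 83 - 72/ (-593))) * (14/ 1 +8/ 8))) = -0.00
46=46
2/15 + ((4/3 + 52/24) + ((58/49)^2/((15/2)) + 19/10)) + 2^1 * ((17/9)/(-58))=17718872/3133305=5.66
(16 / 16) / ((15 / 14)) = 14 / 15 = 0.93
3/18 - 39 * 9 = -2105/6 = -350.83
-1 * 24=-24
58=58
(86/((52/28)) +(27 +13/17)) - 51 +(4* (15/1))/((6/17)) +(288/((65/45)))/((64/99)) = 221661/442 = 501.50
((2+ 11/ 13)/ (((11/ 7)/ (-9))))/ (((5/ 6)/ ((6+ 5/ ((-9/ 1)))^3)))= -60942182/ 19305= -3156.81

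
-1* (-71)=71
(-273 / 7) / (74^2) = -39 / 5476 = -0.01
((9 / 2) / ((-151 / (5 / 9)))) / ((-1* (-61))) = -0.00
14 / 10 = 7 / 5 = 1.40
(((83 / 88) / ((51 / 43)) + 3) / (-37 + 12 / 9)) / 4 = -17033 / 640288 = -0.03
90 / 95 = 18 / 19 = 0.95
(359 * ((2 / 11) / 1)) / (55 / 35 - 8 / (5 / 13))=-25130 / 7403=-3.39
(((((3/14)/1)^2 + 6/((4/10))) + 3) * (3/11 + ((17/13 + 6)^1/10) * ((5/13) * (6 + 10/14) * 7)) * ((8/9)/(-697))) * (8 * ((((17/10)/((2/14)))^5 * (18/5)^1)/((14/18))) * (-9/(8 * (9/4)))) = 6530679577209753/4763687500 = 1370929.47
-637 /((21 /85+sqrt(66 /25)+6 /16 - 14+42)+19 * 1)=-14027020280 /1047437953+58909760 * sqrt(66) /1047437953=-12.93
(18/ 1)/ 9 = 2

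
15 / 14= 1.07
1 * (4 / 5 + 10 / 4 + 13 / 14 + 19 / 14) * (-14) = -391 / 5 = -78.20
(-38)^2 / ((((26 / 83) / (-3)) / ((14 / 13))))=-2516892 / 169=-14892.85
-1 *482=-482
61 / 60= 1.02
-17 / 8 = -2.12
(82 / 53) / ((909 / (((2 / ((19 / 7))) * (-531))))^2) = 55946632 / 195175733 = 0.29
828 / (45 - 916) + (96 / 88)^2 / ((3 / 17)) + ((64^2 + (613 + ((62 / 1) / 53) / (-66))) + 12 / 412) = 4714.80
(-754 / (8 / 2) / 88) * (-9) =3393 / 176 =19.28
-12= -12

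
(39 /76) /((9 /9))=39 /76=0.51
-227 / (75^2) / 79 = -227 / 444375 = -0.00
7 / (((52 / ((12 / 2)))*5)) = 21 / 130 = 0.16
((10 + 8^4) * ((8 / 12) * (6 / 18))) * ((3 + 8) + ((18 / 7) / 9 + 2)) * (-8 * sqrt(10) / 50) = -1018288 * sqrt(10) / 525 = -6133.54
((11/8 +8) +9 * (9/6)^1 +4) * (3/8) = 10.08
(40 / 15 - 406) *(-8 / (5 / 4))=7744 / 3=2581.33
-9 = -9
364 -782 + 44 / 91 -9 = -38813 / 91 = -426.52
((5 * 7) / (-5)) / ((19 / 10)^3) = -7000 / 6859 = -1.02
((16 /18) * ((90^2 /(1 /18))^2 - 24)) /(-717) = -56687039936 /2151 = -26353807.50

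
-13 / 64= -0.20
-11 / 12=-0.92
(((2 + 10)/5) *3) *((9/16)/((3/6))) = 81/10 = 8.10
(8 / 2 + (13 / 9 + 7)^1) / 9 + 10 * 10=8212 / 81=101.38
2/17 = 0.12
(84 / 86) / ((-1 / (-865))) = 36330 / 43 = 844.88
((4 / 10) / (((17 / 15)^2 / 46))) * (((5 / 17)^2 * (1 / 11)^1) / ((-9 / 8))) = -0.10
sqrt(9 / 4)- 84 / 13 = -129 / 26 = -4.96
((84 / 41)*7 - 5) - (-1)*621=25844 / 41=630.34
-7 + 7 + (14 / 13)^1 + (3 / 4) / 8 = 487 / 416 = 1.17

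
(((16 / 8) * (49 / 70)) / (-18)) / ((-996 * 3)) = 7 / 268920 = 0.00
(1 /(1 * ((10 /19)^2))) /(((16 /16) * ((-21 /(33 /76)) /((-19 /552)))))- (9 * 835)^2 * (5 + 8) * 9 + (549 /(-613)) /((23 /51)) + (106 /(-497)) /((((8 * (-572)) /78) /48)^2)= -6607601327.13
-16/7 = -2.29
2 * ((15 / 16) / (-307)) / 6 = -0.00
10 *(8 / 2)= 40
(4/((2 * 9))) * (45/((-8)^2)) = 5/32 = 0.16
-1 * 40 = -40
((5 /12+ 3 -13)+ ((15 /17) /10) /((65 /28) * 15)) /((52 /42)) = -4446449 /574600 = -7.74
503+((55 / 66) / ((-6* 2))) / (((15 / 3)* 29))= 1050263 / 2088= 503.00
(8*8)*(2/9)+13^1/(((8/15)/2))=2267/36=62.97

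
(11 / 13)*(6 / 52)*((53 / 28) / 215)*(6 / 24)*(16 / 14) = 1749 / 7121660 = 0.00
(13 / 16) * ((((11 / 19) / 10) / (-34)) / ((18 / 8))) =-143 / 232560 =-0.00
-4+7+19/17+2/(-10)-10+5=-1.08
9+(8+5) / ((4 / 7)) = 127 / 4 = 31.75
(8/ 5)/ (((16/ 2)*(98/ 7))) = 1/ 70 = 0.01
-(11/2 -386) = 761/2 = 380.50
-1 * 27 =-27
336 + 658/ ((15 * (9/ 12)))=17752/ 45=394.49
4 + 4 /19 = 80 /19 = 4.21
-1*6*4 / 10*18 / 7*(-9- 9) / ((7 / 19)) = 73872 / 245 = 301.52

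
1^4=1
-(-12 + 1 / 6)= 11.83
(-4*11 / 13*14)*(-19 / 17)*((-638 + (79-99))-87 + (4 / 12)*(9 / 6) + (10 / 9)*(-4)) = -356972 / 9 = -39663.56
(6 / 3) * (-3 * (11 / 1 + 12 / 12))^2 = 2592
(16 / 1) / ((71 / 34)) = 544 / 71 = 7.66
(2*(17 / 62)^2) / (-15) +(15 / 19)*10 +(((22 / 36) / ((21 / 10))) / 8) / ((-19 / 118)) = 528602909 / 69019020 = 7.66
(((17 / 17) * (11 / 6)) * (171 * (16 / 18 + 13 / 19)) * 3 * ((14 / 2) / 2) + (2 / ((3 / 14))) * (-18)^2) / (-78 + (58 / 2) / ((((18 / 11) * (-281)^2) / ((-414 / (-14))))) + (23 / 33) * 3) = -199478621573 / 1845946766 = -108.06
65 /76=0.86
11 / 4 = 2.75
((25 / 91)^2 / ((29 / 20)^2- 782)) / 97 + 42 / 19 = 10524491769446 / 4761081758797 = 2.21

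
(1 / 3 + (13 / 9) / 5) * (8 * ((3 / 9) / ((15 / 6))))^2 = 0.71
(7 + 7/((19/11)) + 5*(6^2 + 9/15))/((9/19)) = 1229/3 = 409.67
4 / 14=2 / 7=0.29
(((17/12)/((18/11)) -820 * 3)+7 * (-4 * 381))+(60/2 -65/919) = -2599847579/198504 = -13097.20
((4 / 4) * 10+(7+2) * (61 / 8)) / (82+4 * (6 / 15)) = 3145 / 3344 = 0.94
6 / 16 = 3 / 8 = 0.38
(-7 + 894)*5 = 4435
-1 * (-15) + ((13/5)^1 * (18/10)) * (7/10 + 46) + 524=189389/250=757.56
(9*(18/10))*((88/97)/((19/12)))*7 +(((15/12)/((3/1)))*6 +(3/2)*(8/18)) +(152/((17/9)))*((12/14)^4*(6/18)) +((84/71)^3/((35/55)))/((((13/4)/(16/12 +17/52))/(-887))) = -1096.54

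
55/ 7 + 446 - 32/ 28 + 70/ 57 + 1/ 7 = 181180/ 399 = 454.09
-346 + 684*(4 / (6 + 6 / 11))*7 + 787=3367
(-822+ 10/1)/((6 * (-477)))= 406/1431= 0.28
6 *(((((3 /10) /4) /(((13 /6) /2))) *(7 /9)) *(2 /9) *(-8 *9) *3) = -15.51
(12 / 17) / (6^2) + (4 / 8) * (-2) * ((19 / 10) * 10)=-968 / 51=-18.98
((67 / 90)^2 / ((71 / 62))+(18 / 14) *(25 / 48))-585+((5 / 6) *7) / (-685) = -1288032776627 / 2206083600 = -583.85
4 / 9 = 0.44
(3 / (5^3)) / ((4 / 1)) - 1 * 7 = -3497 / 500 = -6.99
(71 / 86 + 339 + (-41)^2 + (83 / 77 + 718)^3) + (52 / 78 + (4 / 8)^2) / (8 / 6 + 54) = 371817840.97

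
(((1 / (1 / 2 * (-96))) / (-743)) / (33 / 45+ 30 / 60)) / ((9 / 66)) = 55 / 329892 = 0.00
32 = 32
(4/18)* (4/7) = 8/63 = 0.13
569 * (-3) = -1707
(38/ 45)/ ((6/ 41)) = 779/ 135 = 5.77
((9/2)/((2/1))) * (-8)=-18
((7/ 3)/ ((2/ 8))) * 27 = 252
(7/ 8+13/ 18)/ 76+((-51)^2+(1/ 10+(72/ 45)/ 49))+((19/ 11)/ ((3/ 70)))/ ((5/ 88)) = 887634259/ 268128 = 3310.49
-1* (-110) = 110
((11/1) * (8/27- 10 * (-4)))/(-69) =-11968/1863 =-6.42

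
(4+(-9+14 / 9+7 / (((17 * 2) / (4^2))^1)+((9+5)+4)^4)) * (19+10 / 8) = 144551745 / 68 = 2125760.96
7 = 7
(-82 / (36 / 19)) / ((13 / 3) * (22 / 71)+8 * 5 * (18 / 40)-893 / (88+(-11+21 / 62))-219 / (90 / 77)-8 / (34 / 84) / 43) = 38773212961 / 161291766933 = 0.24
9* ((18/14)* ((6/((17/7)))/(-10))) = -243/85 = -2.86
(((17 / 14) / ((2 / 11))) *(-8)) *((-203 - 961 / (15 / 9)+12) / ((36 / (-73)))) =-26196269 / 315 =-83162.76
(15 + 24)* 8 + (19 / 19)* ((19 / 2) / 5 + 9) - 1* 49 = 2739 / 10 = 273.90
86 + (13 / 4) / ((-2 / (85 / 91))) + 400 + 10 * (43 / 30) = 83801 / 168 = 498.82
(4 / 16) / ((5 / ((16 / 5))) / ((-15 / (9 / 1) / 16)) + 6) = -1 / 36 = -0.03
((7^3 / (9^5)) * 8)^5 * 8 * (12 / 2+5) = 13689992409087475712 / 717897987691852588770249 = 0.00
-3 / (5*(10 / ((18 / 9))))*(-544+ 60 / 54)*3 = 4886 / 25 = 195.44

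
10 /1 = 10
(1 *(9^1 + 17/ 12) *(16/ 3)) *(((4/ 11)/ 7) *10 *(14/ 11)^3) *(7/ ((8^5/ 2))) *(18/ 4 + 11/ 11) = 214375/ 1533312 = 0.14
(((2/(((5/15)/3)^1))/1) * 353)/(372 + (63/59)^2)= 7372758/432967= 17.03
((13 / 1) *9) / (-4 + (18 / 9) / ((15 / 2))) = -1755 / 56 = -31.34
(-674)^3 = -306182024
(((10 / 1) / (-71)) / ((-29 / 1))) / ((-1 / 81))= -810 / 2059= -0.39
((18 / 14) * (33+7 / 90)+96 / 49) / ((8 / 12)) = 65397 / 980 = 66.73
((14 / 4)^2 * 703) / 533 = 34447 / 2132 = 16.16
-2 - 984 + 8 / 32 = -3943 / 4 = -985.75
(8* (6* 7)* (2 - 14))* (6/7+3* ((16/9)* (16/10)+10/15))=-229632/5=-45926.40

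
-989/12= -82.42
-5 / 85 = -1 / 17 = -0.06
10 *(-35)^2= 12250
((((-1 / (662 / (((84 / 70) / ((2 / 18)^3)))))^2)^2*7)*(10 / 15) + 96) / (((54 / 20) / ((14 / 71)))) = 7718434528464968 / 958788566089875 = 8.05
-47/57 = -0.82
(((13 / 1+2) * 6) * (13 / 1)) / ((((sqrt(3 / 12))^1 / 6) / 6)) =84240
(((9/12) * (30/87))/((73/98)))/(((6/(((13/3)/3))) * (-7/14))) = -3185/19053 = -0.17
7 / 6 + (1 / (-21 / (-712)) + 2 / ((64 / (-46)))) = 3767 / 112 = 33.63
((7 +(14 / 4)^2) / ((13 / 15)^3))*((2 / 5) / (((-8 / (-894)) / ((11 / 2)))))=255561075 / 35152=7270.17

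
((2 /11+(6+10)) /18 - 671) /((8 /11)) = -16585 /18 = -921.39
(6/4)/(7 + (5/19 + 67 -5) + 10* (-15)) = -57/3068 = -0.02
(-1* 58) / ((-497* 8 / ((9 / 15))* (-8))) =-0.00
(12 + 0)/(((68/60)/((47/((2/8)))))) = 33840/17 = 1990.59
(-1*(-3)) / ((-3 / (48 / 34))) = -24 / 17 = -1.41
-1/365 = -0.00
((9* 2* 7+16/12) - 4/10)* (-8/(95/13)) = -198016/1425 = -138.96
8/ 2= 4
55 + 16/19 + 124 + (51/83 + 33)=336621/1577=213.46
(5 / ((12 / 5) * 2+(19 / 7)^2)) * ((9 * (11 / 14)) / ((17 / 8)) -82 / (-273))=2946650 / 1976403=1.49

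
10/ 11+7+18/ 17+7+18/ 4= 7655/ 374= 20.47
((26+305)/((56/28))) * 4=662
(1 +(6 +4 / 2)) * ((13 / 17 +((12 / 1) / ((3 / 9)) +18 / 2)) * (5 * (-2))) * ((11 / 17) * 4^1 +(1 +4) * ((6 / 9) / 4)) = -14092.84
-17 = -17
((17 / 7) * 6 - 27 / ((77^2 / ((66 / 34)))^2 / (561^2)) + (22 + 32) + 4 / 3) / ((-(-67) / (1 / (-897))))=-496963 / 432893097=-0.00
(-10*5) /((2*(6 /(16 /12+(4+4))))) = -350 /9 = -38.89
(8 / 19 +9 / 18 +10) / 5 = 83 / 38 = 2.18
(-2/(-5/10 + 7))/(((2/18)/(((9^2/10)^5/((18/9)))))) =-31381059609/650000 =-48278.55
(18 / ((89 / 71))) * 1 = 1278 / 89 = 14.36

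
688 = 688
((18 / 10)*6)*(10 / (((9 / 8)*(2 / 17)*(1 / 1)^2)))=816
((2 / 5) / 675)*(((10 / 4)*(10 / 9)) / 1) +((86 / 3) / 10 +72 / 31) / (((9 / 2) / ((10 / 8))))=108709 / 75330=1.44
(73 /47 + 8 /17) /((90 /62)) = 16709 /11985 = 1.39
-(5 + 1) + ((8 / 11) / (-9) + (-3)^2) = 289 / 99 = 2.92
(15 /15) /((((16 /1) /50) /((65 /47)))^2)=2640625 /141376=18.68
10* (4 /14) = 20 /7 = 2.86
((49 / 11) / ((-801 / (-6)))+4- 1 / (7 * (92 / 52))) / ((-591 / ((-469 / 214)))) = 125224675 / 8543445174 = 0.01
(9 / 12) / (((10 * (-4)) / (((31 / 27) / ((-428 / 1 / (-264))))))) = -341 / 25680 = -0.01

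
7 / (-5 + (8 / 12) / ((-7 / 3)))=-49 / 37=-1.32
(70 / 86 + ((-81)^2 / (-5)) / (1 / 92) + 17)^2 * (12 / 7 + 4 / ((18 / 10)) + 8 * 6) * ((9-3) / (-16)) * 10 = -550906333747504328 / 194145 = -2837602481379.92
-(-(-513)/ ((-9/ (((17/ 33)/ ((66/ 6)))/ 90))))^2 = -104329/ 118592100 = -0.00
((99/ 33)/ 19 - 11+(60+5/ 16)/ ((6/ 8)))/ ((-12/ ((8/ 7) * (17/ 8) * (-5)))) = 1348355/ 19152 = 70.40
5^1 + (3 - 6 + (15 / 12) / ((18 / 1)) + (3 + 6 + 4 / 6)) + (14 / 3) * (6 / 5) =6241 / 360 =17.34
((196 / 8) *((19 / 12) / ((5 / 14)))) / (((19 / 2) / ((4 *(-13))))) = -8918 / 15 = -594.53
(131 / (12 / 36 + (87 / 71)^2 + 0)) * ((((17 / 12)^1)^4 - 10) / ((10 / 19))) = -1553814001111 / 1917941760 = -810.15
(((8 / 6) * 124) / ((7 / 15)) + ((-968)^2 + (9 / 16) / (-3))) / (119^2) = 104986347 / 1586032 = 66.19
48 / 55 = 0.87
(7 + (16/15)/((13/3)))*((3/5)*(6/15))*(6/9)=1884/1625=1.16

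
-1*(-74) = 74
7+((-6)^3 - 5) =-214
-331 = -331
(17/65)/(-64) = -17/4160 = -0.00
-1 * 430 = -430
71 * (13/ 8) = 115.38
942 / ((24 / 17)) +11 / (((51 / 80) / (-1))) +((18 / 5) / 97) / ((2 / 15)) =12867611 / 19788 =650.27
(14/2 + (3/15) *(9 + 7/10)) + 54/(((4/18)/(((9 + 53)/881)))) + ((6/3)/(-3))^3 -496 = -559298111/1189350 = -470.26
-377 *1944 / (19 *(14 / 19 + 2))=-14094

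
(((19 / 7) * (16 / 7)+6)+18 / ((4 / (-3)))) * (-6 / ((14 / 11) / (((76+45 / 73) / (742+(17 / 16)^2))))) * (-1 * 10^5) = -42862195200000 / 680492057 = -62987.06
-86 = -86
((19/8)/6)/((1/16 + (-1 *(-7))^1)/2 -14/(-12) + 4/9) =0.08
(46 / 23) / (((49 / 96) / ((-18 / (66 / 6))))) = -3456 / 539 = -6.41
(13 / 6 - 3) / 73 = -5 / 438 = -0.01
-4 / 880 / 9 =-1 / 1980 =-0.00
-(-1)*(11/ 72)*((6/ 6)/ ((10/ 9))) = 11/ 80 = 0.14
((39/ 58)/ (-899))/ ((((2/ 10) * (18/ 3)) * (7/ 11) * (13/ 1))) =-55/ 729988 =-0.00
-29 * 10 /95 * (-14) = 812 /19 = 42.74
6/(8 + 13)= 2/7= 0.29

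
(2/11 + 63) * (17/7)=11815/77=153.44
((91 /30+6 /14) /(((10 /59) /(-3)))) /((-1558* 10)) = 42893 /10906000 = 0.00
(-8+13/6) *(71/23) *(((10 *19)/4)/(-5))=47215/276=171.07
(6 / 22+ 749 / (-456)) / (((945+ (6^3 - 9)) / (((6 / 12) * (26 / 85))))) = -89323 / 491166720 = -0.00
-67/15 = -4.47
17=17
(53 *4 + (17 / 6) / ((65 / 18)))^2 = 191296561 / 4225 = 45277.29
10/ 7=1.43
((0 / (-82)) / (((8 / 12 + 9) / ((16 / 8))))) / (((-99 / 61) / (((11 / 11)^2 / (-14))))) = 0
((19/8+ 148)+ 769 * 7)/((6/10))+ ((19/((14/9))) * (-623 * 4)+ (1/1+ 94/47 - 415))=-519065/24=-21627.71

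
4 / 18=0.22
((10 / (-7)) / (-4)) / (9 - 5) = 5 / 56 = 0.09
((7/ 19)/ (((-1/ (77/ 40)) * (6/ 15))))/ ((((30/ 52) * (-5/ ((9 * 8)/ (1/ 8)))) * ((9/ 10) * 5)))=112112/ 1425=78.68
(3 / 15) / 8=1 / 40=0.02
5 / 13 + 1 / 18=103 / 234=0.44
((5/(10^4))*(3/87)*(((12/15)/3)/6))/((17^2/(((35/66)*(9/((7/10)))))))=1/55314600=0.00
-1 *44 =-44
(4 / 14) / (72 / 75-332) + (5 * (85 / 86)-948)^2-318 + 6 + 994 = 890040.65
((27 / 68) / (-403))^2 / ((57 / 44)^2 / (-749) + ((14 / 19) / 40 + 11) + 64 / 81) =508397422995 / 6183262562834297317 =0.00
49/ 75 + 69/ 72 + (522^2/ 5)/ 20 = 1635871/ 600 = 2726.45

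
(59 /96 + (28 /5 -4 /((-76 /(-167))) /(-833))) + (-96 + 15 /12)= -672519859 /7596960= -88.52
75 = 75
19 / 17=1.12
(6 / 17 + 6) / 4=27 / 17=1.59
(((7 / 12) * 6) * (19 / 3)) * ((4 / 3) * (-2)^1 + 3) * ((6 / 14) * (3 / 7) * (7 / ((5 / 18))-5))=1919 / 70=27.41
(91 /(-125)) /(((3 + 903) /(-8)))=364 /56625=0.01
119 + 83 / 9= 1154 / 9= 128.22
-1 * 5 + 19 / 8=-21 / 8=-2.62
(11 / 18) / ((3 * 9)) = 11 / 486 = 0.02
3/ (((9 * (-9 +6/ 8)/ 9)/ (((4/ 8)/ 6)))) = -1/ 33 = -0.03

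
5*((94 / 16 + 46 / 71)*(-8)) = -18525 / 71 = -260.92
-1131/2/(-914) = 1131/1828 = 0.62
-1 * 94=-94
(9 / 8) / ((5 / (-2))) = -9 / 20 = -0.45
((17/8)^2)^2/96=83521/393216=0.21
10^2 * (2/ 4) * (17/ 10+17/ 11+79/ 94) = 204.29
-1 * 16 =-16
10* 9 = 90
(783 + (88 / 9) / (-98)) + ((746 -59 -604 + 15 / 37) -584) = 4606381 / 16317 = 282.31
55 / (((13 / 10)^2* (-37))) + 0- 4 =-30512 / 6253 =-4.88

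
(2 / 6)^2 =1 / 9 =0.11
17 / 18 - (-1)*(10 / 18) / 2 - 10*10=-889 / 9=-98.78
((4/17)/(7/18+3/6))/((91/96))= 432/1547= 0.28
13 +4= 17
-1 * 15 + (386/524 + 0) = -3737/262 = -14.26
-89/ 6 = -14.83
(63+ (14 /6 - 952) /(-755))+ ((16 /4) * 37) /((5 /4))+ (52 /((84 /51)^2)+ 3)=18186109 /88788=204.83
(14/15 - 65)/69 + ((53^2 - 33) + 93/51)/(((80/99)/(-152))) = -3677422103/7038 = -522509.53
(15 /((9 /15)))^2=625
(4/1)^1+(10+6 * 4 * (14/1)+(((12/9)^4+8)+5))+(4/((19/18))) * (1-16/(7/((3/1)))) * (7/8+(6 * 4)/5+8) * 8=-111071029/53865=-2062.03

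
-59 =-59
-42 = -42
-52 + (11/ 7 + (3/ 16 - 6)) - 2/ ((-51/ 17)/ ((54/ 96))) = -55.87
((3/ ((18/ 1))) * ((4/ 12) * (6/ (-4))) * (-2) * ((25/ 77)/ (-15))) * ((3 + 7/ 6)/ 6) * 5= -625/ 49896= -0.01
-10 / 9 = -1.11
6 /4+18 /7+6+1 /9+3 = 1661 /126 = 13.18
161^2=25921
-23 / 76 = -0.30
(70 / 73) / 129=70 / 9417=0.01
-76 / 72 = -19 / 18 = -1.06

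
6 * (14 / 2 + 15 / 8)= 213 / 4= 53.25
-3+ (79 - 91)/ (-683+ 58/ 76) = -2.98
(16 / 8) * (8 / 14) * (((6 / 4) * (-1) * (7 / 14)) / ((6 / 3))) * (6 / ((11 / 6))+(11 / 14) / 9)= -4657 / 3234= -1.44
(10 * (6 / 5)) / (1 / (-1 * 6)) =-72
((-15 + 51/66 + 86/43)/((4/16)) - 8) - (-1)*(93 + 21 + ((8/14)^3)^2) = 73928628/1294139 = 57.13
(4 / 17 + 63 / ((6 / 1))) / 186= 365 / 6324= 0.06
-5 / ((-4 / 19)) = 95 / 4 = 23.75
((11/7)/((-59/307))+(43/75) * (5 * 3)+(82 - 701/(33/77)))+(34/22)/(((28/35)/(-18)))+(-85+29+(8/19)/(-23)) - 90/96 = -783779524691/476469840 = -1644.97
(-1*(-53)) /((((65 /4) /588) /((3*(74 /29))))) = 14680.97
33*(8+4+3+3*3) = 792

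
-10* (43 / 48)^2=-9245 / 1152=-8.03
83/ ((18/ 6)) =83/ 3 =27.67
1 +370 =371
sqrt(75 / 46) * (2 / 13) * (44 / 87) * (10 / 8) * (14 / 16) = 1925 * sqrt(138) / 208104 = 0.11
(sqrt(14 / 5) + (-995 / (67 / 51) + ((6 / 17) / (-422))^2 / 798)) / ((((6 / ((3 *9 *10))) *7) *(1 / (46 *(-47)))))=8448426975082043205 / 802577974513-19458 *sqrt(70) / 7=10503355.29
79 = 79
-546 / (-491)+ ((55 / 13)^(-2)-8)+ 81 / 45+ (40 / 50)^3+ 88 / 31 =-387089356 / 230217625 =-1.68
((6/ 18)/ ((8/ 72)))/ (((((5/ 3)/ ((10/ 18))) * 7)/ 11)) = 11/ 7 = 1.57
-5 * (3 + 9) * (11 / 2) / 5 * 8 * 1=-528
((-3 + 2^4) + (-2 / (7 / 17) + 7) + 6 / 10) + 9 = 24.74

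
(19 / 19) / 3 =1 / 3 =0.33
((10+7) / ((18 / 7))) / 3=119 / 54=2.20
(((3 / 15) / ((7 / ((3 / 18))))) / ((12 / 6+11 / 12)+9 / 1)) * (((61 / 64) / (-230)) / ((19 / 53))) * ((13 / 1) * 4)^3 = -546377 / 841225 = -0.65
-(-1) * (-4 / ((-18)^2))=-1 / 81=-0.01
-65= -65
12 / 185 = 0.06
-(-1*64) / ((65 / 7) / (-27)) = -12096 / 65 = -186.09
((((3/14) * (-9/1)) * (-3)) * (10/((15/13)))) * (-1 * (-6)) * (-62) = -130572/7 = -18653.14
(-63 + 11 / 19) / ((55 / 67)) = -79462 / 1045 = -76.04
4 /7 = 0.57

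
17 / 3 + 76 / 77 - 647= -147920 / 231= -640.35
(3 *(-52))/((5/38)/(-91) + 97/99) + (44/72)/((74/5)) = -71117507659/446128092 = -159.41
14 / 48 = 7 / 24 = 0.29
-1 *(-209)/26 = 8.04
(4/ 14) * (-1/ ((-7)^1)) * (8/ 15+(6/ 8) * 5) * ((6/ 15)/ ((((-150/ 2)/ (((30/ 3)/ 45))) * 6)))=-257/ 7441875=-0.00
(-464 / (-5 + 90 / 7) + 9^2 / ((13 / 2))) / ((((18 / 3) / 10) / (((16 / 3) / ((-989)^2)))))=-533024 / 1258841727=-0.00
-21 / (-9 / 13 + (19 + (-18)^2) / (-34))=9282 / 4765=1.95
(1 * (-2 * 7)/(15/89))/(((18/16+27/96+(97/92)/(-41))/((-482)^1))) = 18122860672/624885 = 29001.91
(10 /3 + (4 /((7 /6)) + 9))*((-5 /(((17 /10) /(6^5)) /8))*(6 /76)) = -514771200 /2261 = -227674.13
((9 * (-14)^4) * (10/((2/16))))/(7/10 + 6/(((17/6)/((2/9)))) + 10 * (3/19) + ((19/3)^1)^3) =2412186739200/22394357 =107714.04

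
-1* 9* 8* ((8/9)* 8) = -512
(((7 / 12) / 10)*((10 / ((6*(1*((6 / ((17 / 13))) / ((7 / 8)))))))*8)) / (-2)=-833 / 11232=-0.07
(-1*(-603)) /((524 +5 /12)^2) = 0.00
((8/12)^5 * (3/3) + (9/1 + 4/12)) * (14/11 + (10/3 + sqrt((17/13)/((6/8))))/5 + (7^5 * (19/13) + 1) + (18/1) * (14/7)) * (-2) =-465741.11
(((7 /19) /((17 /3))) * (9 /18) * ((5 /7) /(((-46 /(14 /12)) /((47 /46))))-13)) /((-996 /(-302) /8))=-174704131 /170183532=-1.03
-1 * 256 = -256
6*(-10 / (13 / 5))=-300 / 13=-23.08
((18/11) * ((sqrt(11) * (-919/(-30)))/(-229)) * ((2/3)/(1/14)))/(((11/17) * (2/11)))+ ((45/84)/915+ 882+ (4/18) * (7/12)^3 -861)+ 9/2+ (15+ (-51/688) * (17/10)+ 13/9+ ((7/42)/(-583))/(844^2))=775689068954964179/18529173684030240 -218722 * sqrt(11)/12595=-15.73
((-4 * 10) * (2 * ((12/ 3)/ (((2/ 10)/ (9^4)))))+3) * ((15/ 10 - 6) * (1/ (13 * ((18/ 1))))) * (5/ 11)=4771635/ 52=91762.21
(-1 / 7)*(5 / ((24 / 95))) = -475 / 168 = -2.83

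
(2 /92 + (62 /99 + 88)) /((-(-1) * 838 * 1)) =403703 /3816252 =0.11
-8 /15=-0.53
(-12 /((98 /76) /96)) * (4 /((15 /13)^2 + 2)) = -29592576 /27587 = -1072.70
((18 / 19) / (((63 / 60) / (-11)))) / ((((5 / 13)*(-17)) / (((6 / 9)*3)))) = 6864 / 2261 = 3.04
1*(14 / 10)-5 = -18 / 5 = -3.60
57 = 57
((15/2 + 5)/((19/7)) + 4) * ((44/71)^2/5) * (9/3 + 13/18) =3534652/1436685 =2.46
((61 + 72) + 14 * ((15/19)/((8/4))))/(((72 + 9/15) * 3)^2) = 65800/22532499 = 0.00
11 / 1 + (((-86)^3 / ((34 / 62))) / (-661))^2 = 388790501937555 / 126270169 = 3079036.84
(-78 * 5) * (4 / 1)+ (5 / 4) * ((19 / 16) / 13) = -1559.89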